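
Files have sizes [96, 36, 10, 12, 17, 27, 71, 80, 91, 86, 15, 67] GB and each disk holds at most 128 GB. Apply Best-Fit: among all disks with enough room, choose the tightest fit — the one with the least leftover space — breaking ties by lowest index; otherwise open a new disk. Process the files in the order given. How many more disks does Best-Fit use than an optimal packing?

1

Best-Fit: [96,10,12] [36,17,27] [71] [80] [91,15] [86] [67] → 7 disks.
6 files exceed 64 GB (half the capacity), and no two of those can share a disk, so at least 6 disks are needed.
An optimal packing achieves that bound: [96,27] [91,36] [86,17,15,10] [80,12] [71] [67] → 6 disks.
Excess: 7 − 6 = 1.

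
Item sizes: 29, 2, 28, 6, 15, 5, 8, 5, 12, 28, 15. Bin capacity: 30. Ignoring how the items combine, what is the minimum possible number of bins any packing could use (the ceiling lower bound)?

Total size = 29 + 2 + 28 + 6 + 15 + 5 + 8 + 5 + 12 + 28 + 15 = 153.
⌈153 / 30⌉ = 6.

6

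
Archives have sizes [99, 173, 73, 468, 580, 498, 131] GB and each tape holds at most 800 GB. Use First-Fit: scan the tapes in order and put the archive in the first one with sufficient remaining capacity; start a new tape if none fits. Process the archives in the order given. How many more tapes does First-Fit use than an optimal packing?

First-Fit: [99,173,73,131] [468] [580] [498] → 4 tapes.
Total size 2022 GB; any packing needs at least ⌈2022/800⌉ = 3 tapes.
An optimal packing achieves that bound: [580,173] [498,131,99] [468,73] → 3 tapes.
Excess: 4 − 3 = 1.

1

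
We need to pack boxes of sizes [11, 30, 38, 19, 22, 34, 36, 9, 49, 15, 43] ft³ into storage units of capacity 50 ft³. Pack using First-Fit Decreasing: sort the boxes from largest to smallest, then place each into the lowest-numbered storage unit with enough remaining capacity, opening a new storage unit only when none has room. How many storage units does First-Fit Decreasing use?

7

Sorted descending: 49, 43, 38, 36, 34, 30, 22, 19, 15, 11, 9.
49 ft³ → storage unit 1 (remaining 1 ft³)
43 ft³ → storage unit 2 (remaining 7 ft³)
38 ft³ → storage unit 3 (remaining 12 ft³)
36 ft³ → storage unit 4 (remaining 14 ft³)
34 ft³ → storage unit 5 (remaining 16 ft³)
30 ft³ → storage unit 6 (remaining 20 ft³)
22 ft³ → storage unit 7 (remaining 28 ft³)
19 ft³ → storage unit 6 (remaining 1 ft³)
15 ft³ → storage unit 5 (remaining 1 ft³)
11 ft³ → storage unit 3 (remaining 1 ft³)
9 ft³ → storage unit 4 (remaining 5 ft³)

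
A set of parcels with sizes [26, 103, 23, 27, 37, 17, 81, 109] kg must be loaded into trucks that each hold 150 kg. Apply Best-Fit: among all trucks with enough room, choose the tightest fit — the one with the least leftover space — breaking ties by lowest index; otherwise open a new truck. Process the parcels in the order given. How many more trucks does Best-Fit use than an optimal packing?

1

Best-Fit: [26,103,17] [23,27,37] [81] [109] → 4 trucks.
Total size 423 kg; any packing needs at least ⌈423/150⌉ = 3 trucks.
An optimal packing achieves that bound: [109,37] [103,27,17] [81,26,23] → 3 trucks.
Excess: 4 − 3 = 1.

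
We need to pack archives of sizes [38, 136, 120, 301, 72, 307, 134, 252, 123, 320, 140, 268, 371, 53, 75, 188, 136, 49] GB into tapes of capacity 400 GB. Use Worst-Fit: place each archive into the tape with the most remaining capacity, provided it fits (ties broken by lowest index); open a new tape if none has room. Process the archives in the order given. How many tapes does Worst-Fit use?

38 GB → tape 1 (remaining 362 GB)
136 GB → tape 1 (remaining 226 GB)
120 GB → tape 1 (remaining 106 GB)
301 GB → tape 2 (remaining 99 GB)
72 GB → tape 1 (remaining 34 GB)
307 GB → tape 3 (remaining 93 GB)
134 GB → tape 4 (remaining 266 GB)
252 GB → tape 4 (remaining 14 GB)
123 GB → tape 5 (remaining 277 GB)
320 GB → tape 6 (remaining 80 GB)
140 GB → tape 5 (remaining 137 GB)
268 GB → tape 7 (remaining 132 GB)
371 GB → tape 8 (remaining 29 GB)
53 GB → tape 5 (remaining 84 GB)
75 GB → tape 7 (remaining 57 GB)
188 GB → tape 9 (remaining 212 GB)
136 GB → tape 9 (remaining 76 GB)
49 GB → tape 2 (remaining 50 GB)
Final tapes: [38,136,120,72] [301,49] [307] [134,252] [123,140,53] [320] [268,75] [371] [188,136].

9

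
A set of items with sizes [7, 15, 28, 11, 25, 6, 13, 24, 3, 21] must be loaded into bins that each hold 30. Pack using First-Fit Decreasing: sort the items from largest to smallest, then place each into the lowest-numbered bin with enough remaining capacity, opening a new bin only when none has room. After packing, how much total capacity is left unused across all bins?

27

Sorted descending: 28, 25, 24, 21, 15, 13, 11, 7, 6, 3.
28 → bin 1 (remaining 2)
25 → bin 2 (remaining 5)
24 → bin 3 (remaining 6)
21 → bin 4 (remaining 9)
15 → bin 5 (remaining 15)
13 → bin 5 (remaining 2)
11 → bin 6 (remaining 19)
7 → bin 4 (remaining 2)
6 → bin 3 (remaining 0)
3 → bin 2 (remaining 2)
6 bins × 30 = 180; used 153; unused 27.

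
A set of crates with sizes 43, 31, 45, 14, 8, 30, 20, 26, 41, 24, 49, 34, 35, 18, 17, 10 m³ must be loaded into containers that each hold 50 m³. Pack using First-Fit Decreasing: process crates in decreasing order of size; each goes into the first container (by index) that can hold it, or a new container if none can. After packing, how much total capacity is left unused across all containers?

55

Sorted descending: 49, 45, 43, 41, 35, 34, 31, 30, 26, 24, 20, 18, 17, 14, 10, 8.
Put 49 m³ in container 1; 1 m³ remain.
Put 45 m³ in container 2; 5 m³ remain.
Put 43 m³ in container 3; 7 m³ remain.
Put 41 m³ in container 4; 9 m³ remain.
Put 35 m³ in container 5; 15 m³ remain.
Put 34 m³ in container 6; 16 m³ remain.
Put 31 m³ in container 7; 19 m³ remain.
Put 30 m³ in container 8; 20 m³ remain.
Put 26 m³ in container 9; 24 m³ remain.
Put 24 m³ in container 9; 0 m³ remain.
Put 20 m³ in container 8; 0 m³ remain.
Put 18 m³ in container 7; 1 m³ remain.
Put 17 m³ in container 10; 33 m³ remain.
Put 14 m³ in container 5; 1 m³ remain.
Put 10 m³ in container 6; 6 m³ remain.
Put 8 m³ in container 4; 1 m³ remain.
10 containers × 50 m³ = 500 m³; used 445 m³; unused 55 m³.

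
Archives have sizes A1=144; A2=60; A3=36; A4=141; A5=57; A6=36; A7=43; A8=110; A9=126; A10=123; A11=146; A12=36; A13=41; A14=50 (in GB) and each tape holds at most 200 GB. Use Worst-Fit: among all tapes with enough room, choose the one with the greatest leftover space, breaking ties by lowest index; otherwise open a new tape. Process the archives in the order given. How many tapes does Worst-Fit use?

tape 1: place A1 (144 GB), 56 GB left
tape 2: place A2 (60 GB), 140 GB left
tape 2: place A3 (36 GB), 104 GB left
tape 3: place A4 (141 GB), 59 GB left
tape 2: place A5 (57 GB), 47 GB left
tape 3: place A6 (36 GB), 23 GB left
tape 1: place A7 (43 GB), 13 GB left
tape 4: place A8 (110 GB), 90 GB left
tape 5: place A9 (126 GB), 74 GB left
tape 6: place A10 (123 GB), 77 GB left
tape 7: place A11 (146 GB), 54 GB left
tape 4: place A12 (36 GB), 54 GB left
tape 6: place A13 (41 GB), 36 GB left
tape 5: place A14 (50 GB), 24 GB left

7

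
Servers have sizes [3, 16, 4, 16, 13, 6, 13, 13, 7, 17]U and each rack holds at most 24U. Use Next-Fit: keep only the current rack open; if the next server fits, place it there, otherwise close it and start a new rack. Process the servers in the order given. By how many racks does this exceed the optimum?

Next-Fit: [3,16,4] [16] [13,6] [13] [13,7] [17] → 6 racks.
6 servers exceed 12U (half the capacity), and no two of those can share a rack, so at least 6 racks are needed.
So 6 is already optimal.

0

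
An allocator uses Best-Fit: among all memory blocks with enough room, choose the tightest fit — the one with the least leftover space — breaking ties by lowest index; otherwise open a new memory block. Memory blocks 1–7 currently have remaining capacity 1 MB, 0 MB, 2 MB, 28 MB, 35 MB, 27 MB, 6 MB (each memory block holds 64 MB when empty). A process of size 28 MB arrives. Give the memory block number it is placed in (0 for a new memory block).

4

Memory blocks with room: memory block 4 (28 MB), memory block 5 (35 MB).
Tightest fit is memory block 4 with 28 MB free.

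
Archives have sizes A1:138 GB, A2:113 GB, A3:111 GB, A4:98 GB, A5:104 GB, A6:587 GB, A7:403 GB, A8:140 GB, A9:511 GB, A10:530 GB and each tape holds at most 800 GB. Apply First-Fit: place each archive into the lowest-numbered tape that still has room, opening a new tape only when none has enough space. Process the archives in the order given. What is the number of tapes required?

tape 1: place A1 (138 GB), 662 GB left
tape 1: place A2 (113 GB), 549 GB left
tape 1: place A3 (111 GB), 438 GB left
tape 1: place A4 (98 GB), 340 GB left
tape 1: place A5 (104 GB), 236 GB left
tape 2: place A6 (587 GB), 213 GB left
tape 3: place A7 (403 GB), 397 GB left
tape 1: place A8 (140 GB), 96 GB left
tape 4: place A9 (511 GB), 289 GB left
tape 5: place A10 (530 GB), 270 GB left

5 tapes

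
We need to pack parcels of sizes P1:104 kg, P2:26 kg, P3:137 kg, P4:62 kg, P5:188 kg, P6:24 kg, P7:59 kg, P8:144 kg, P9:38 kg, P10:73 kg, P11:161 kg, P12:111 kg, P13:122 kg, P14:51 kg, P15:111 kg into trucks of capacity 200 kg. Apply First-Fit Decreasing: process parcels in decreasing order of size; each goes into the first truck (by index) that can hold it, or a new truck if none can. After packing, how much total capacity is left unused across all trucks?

Sorted descending: 188, 161, 144, 137, 122, 111, 111, 104, 73, 62, 59, 51, 38, 26, 24.
truck 1: place 188 kg, 12 kg left
truck 2: place 161 kg, 39 kg left
truck 3: place 144 kg, 56 kg left
truck 4: place 137 kg, 63 kg left
truck 5: place 122 kg, 78 kg left
truck 6: place 111 kg, 89 kg left
truck 7: place 111 kg, 89 kg left
truck 8: place 104 kg, 96 kg left
truck 5: place 73 kg, 5 kg left
truck 4: place 62 kg, 1 kg left
truck 6: place 59 kg, 30 kg left
truck 3: place 51 kg, 5 kg left
truck 2: place 38 kg, 1 kg left
truck 6: place 26 kg, 4 kg left
truck 7: place 24 kg, 65 kg left
8 trucks × 200 kg = 1600 kg; used 1411 kg; unused 189 kg.

189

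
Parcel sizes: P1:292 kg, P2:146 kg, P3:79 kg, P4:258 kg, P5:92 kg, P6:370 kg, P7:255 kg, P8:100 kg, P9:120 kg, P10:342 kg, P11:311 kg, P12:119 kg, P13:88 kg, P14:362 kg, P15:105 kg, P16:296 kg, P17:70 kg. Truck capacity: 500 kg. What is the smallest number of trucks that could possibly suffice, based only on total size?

7

Total size = 292 + 146 + 79 + 258 + 92 + 370 + 255 + 100 + 120 + 342 + 311 + 119 + 88 + 362 + 105 + 296 + 70 = 3405 kg.
⌈3405 / 500⌉ = 7.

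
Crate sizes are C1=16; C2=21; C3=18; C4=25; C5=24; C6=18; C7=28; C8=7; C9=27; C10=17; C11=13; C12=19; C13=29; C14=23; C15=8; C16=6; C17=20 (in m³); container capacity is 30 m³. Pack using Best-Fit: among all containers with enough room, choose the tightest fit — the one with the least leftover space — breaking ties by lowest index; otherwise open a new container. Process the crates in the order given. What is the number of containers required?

13

container 1: place C1 (16 m³), 14 m³ left
container 2: place C2 (21 m³), 9 m³ left
container 3: place C3 (18 m³), 12 m³ left
container 4: place C4 (25 m³), 5 m³ left
container 5: place C5 (24 m³), 6 m³ left
container 6: place C6 (18 m³), 12 m³ left
container 7: place C7 (28 m³), 2 m³ left
container 2: place C8 (7 m³), 2 m³ left
container 8: place C9 (27 m³), 3 m³ left
container 9: place C10 (17 m³), 13 m³ left
container 9: place C11 (13 m³), 0 m³ left
container 10: place C12 (19 m³), 11 m³ left
container 11: place C13 (29 m³), 1 m³ left
container 12: place C14 (23 m³), 7 m³ left
container 10: place C15 (8 m³), 3 m³ left
container 5: place C16 (6 m³), 0 m³ left
container 13: place C17 (20 m³), 10 m³ left
Final containers: [16] [21,7] [18] [25] [24,6] [18] [28] [27] [17,13] [19,8] [29] [23] [20].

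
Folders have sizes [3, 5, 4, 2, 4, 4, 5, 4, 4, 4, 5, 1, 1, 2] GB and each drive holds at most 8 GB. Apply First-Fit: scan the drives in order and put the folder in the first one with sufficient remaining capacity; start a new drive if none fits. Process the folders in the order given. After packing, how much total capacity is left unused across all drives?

8

drive 1: place 3 GB, 5 GB left
drive 1: place 5 GB, 0 GB left
drive 2: place 4 GB, 4 GB left
drive 2: place 2 GB, 2 GB left
drive 3: place 4 GB, 4 GB left
drive 3: place 4 GB, 0 GB left
drive 4: place 5 GB, 3 GB left
drive 5: place 4 GB, 4 GB left
drive 5: place 4 GB, 0 GB left
drive 6: place 4 GB, 4 GB left
drive 7: place 5 GB, 3 GB left
drive 2: place 1 GB, 1 GB left
drive 2: place 1 GB, 0 GB left
drive 4: place 2 GB, 1 GB left
7 drives × 8 GB = 56 GB; used 48 GB; unused 8 GB.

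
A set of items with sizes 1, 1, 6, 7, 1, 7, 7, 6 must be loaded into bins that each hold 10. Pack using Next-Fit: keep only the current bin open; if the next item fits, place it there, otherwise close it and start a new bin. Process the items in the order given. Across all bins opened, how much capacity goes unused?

14

bin 1: place 1, 9 left
bin 1: place 1, 8 left
bin 1: place 6, 2 left
bin 2: place 7, 3 left
bin 2: place 1, 2 left
bin 3: place 7, 3 left
bin 4: place 7, 3 left
bin 5: place 6, 4 left
5 bins × 10 = 50; used 36; unused 14.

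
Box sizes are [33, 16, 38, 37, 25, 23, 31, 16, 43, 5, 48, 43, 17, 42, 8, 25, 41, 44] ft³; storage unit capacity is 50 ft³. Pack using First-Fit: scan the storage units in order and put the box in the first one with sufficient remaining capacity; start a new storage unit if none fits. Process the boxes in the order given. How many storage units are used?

Put 33 ft³ in storage unit 1; 17 ft³ remain.
Put 16 ft³ in storage unit 1; 1 ft³ remain.
Put 38 ft³ in storage unit 2; 12 ft³ remain.
Put 37 ft³ in storage unit 3; 13 ft³ remain.
Put 25 ft³ in storage unit 4; 25 ft³ remain.
Put 23 ft³ in storage unit 4; 2 ft³ remain.
Put 31 ft³ in storage unit 5; 19 ft³ remain.
Put 16 ft³ in storage unit 5; 3 ft³ remain.
Put 43 ft³ in storage unit 6; 7 ft³ remain.
Put 5 ft³ in storage unit 2; 7 ft³ remain.
Put 48 ft³ in storage unit 7; 2 ft³ remain.
Put 43 ft³ in storage unit 8; 7 ft³ remain.
Put 17 ft³ in storage unit 9; 33 ft³ remain.
Put 42 ft³ in storage unit 10; 8 ft³ remain.
Put 8 ft³ in storage unit 3; 5 ft³ remain.
Put 25 ft³ in storage unit 9; 8 ft³ remain.
Put 41 ft³ in storage unit 11; 9 ft³ remain.
Put 44 ft³ in storage unit 12; 6 ft³ remain.
Final storage units: [33,16] [38,5] [37,8] [25,23] [31,16] [43] [48] [43] [17,25] [42] [41] [44].

12 storage units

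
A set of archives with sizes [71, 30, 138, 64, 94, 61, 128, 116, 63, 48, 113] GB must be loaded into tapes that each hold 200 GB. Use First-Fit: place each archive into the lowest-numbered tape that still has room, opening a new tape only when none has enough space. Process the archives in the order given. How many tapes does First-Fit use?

71 GB → tape 1 (remaining 129 GB)
30 GB → tape 1 (remaining 99 GB)
138 GB → tape 2 (remaining 62 GB)
64 GB → tape 1 (remaining 35 GB)
94 GB → tape 3 (remaining 106 GB)
61 GB → tape 2 (remaining 1 GB)
128 GB → tape 4 (remaining 72 GB)
116 GB → tape 5 (remaining 84 GB)
63 GB → tape 3 (remaining 43 GB)
48 GB → tape 4 (remaining 24 GB)
113 GB → tape 6 (remaining 87 GB)

6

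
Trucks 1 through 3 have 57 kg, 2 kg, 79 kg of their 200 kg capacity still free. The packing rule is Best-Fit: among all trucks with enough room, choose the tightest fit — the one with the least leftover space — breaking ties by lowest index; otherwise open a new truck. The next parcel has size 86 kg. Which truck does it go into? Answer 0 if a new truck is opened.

No truck has ≥ 86 kg free, so a new truck is opened.

0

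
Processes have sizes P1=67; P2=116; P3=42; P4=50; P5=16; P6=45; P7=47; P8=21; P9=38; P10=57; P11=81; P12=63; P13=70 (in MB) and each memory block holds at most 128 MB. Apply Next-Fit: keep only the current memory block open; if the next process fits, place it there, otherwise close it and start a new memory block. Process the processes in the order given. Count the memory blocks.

memory block 1: place P1 (67 MB), 61 MB left
memory block 2: place P2 (116 MB), 12 MB left
memory block 3: place P3 (42 MB), 86 MB left
memory block 3: place P4 (50 MB), 36 MB left
memory block 3: place P5 (16 MB), 20 MB left
memory block 4: place P6 (45 MB), 83 MB left
memory block 4: place P7 (47 MB), 36 MB left
memory block 4: place P8 (21 MB), 15 MB left
memory block 5: place P9 (38 MB), 90 MB left
memory block 5: place P10 (57 MB), 33 MB left
memory block 6: place P11 (81 MB), 47 MB left
memory block 7: place P12 (63 MB), 65 MB left
memory block 8: place P13 (70 MB), 58 MB left
Final memory blocks: [67] [116] [42,50,16] [45,47,21] [38,57] [81] [63] [70].

8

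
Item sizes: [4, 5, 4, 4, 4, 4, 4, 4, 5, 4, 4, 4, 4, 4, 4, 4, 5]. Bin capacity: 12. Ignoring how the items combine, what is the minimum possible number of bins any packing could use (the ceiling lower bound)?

Total size = 4 + 5 + 4 + 4 + 4 + 4 + 4 + 4 + 5 + 4 + 4 + 4 + 4 + 4 + 4 + 4 + 5 = 71.
⌈71 / 12⌉ = 6.

6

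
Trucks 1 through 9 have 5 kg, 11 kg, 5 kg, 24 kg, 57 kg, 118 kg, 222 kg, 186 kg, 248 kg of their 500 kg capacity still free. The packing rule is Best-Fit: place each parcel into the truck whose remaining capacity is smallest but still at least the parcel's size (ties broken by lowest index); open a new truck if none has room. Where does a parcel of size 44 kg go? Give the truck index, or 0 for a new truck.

5

Trucks with room: truck 5 (57 kg), truck 6 (118 kg), truck 7 (222 kg), truck 8 (186 kg), truck 9 (248 kg).
Tightest fit is truck 5 with 57 kg free.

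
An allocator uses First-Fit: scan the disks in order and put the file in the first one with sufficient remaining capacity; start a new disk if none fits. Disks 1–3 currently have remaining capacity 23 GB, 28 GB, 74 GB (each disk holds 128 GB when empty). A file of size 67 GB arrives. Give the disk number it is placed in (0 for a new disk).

3

Disks with room: disk 3 (74 GB).
The first with room is disk 3.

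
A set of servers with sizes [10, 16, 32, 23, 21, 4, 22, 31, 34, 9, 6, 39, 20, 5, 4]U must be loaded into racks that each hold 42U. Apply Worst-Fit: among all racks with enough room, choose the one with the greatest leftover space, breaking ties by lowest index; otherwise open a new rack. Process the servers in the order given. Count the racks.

10U → rack 1 (remaining 32U)
16U → rack 1 (remaining 16U)
32U → rack 2 (remaining 10U)
23U → rack 3 (remaining 19U)
21U → rack 4 (remaining 21U)
4U → rack 4 (remaining 17U)
22U → rack 5 (remaining 20U)
31U → rack 6 (remaining 11U)
34U → rack 7 (remaining 8U)
9U → rack 5 (remaining 11U)
6U → rack 3 (remaining 13U)
39U → rack 8 (remaining 3U)
20U → rack 9 (remaining 22U)
5U → rack 9 (remaining 17U)
4U → rack 4 (remaining 13U)
Final racks: [10,16] [32] [23,6] [21,4,4] [22,9] [31] [34] [39] [20,5].

9 racks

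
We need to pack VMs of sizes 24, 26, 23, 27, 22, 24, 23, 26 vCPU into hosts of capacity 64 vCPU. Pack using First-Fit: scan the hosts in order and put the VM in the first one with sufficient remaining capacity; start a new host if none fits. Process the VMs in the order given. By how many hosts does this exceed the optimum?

First-Fit: [24,26] [23,27] [22,24] [23,26] → 4 hosts.
Total size 195 vCPU; any packing needs at least ⌈195/64⌉ = 4 hosts.
So 4 is already optimal.

0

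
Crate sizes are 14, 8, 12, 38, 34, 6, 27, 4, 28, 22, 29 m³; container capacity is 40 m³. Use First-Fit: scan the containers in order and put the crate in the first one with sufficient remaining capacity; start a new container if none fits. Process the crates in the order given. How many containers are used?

7

container 1: place 14 m³, 26 m³ left
container 1: place 8 m³, 18 m³ left
container 1: place 12 m³, 6 m³ left
container 2: place 38 m³, 2 m³ left
container 3: place 34 m³, 6 m³ left
container 1: place 6 m³, 0 m³ left
container 4: place 27 m³, 13 m³ left
container 3: place 4 m³, 2 m³ left
container 5: place 28 m³, 12 m³ left
container 6: place 22 m³, 18 m³ left
container 7: place 29 m³, 11 m³ left
Final containers: [14,8,12,6] [38] [34,4] [27] [28] [22] [29].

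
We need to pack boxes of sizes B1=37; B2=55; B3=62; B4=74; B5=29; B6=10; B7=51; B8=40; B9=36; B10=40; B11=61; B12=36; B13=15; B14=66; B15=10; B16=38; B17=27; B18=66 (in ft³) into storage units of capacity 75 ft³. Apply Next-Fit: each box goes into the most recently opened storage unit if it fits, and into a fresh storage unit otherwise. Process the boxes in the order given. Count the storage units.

Put B1 (37 ft³) in storage unit 1; 38 ft³ remain.
Put B2 (55 ft³) in storage unit 2; 20 ft³ remain.
Put B3 (62 ft³) in storage unit 3; 13 ft³ remain.
Put B4 (74 ft³) in storage unit 4; 1 ft³ remain.
Put B5 (29 ft³) in storage unit 5; 46 ft³ remain.
Put B6 (10 ft³) in storage unit 5; 36 ft³ remain.
Put B7 (51 ft³) in storage unit 6; 24 ft³ remain.
Put B8 (40 ft³) in storage unit 7; 35 ft³ remain.
Put B9 (36 ft³) in storage unit 8; 39 ft³ remain.
Put B10 (40 ft³) in storage unit 9; 35 ft³ remain.
Put B11 (61 ft³) in storage unit 10; 14 ft³ remain.
Put B12 (36 ft³) in storage unit 11; 39 ft³ remain.
Put B13 (15 ft³) in storage unit 11; 24 ft³ remain.
Put B14 (66 ft³) in storage unit 12; 9 ft³ remain.
Put B15 (10 ft³) in storage unit 13; 65 ft³ remain.
Put B16 (38 ft³) in storage unit 13; 27 ft³ remain.
Put B17 (27 ft³) in storage unit 13; 0 ft³ remain.
Put B18 (66 ft³) in storage unit 14; 9 ft³ remain.

14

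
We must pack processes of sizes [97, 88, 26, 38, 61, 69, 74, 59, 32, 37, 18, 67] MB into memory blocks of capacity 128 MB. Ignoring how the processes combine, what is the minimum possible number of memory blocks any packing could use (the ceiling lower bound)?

6

Total size = 97 + 88 + 26 + 38 + 61 + 69 + 74 + 59 + 32 + 37 + 18 + 67 = 666 MB.
⌈666 / 128⌉ = 6.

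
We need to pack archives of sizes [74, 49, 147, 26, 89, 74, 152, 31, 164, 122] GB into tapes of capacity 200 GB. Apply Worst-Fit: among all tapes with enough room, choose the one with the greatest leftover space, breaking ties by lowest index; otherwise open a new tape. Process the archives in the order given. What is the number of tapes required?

tape 1: place 74 GB, 126 GB left
tape 1: place 49 GB, 77 GB left
tape 2: place 147 GB, 53 GB left
tape 1: place 26 GB, 51 GB left
tape 3: place 89 GB, 111 GB left
tape 3: place 74 GB, 37 GB left
tape 4: place 152 GB, 48 GB left
tape 2: place 31 GB, 22 GB left
tape 5: place 164 GB, 36 GB left
tape 6: place 122 GB, 78 GB left
Final tapes: [74,49,26] [147,31] [89,74] [152] [164] [122].

6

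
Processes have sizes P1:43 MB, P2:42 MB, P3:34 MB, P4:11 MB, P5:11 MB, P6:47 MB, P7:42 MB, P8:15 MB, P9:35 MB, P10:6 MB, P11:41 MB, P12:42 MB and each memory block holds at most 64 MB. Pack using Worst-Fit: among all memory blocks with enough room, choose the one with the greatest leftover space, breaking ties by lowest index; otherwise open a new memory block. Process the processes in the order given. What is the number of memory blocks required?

P1 (43 MB) → memory block 1 (remaining 21 MB)
P2 (42 MB) → memory block 2 (remaining 22 MB)
P3 (34 MB) → memory block 3 (remaining 30 MB)
P4 (11 MB) → memory block 3 (remaining 19 MB)
P5 (11 MB) → memory block 2 (remaining 11 MB)
P6 (47 MB) → memory block 4 (remaining 17 MB)
P7 (42 MB) → memory block 5 (remaining 22 MB)
P8 (15 MB) → memory block 5 (remaining 7 MB)
P9 (35 MB) → memory block 6 (remaining 29 MB)
P10 (6 MB) → memory block 6 (remaining 23 MB)
P11 (41 MB) → memory block 7 (remaining 23 MB)
P12 (42 MB) → memory block 8 (remaining 22 MB)
Final memory blocks: [43] [42,11] [34,11] [47] [42,15] [35,6] [41] [42].

8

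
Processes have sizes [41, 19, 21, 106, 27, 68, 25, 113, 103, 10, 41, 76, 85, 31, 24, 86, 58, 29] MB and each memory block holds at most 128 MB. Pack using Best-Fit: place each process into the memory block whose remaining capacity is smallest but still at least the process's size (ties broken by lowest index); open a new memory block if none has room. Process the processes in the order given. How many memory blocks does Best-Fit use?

9

41 MB → memory block 1 (remaining 87 MB)
19 MB → memory block 1 (remaining 68 MB)
21 MB → memory block 1 (remaining 47 MB)
106 MB → memory block 2 (remaining 22 MB)
27 MB → memory block 1 (remaining 20 MB)
68 MB → memory block 3 (remaining 60 MB)
25 MB → memory block 3 (remaining 35 MB)
113 MB → memory block 4 (remaining 15 MB)
103 MB → memory block 5 (remaining 25 MB)
10 MB → memory block 4 (remaining 5 MB)
41 MB → memory block 6 (remaining 87 MB)
76 MB → memory block 6 (remaining 11 MB)
85 MB → memory block 7 (remaining 43 MB)
31 MB → memory block 3 (remaining 4 MB)
24 MB → memory block 5 (remaining 1 MB)
86 MB → memory block 8 (remaining 42 MB)
58 MB → memory block 9 (remaining 70 MB)
29 MB → memory block 8 (remaining 13 MB)
Final memory blocks: [41,19,21,27] [106] [68,25,31] [113,10] [103,24] [41,76] [85] [86,29] [58].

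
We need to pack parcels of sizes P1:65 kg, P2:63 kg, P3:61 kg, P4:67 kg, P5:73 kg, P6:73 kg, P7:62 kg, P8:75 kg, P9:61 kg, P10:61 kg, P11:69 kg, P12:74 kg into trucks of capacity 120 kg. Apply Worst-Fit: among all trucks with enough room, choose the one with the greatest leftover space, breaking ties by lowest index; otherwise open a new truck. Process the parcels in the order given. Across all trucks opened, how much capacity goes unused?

636

Put P1 (65 kg) in truck 1; 55 kg remain.
Put P2 (63 kg) in truck 2; 57 kg remain.
Put P3 (61 kg) in truck 3; 59 kg remain.
Put P4 (67 kg) in truck 4; 53 kg remain.
Put P5 (73 kg) in truck 5; 47 kg remain.
Put P6 (73 kg) in truck 6; 47 kg remain.
Put P7 (62 kg) in truck 7; 58 kg remain.
Put P8 (75 kg) in truck 8; 45 kg remain.
Put P9 (61 kg) in truck 9; 59 kg remain.
Put P10 (61 kg) in truck 10; 59 kg remain.
Put P11 (69 kg) in truck 11; 51 kg remain.
Put P12 (74 kg) in truck 12; 46 kg remain.
12 trucks × 120 kg = 1440 kg; used 804 kg; unused 636 kg.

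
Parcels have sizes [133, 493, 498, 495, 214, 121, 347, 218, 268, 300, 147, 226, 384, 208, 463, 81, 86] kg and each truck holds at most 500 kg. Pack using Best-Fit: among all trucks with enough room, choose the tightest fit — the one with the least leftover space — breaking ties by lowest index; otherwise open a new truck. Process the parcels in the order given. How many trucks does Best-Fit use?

Put 133 kg in truck 1; 367 kg remain.
Put 493 kg in truck 2; 7 kg remain.
Put 498 kg in truck 3; 2 kg remain.
Put 495 kg in truck 4; 5 kg remain.
Put 214 kg in truck 1; 153 kg remain.
Put 121 kg in truck 1; 32 kg remain.
Put 347 kg in truck 5; 153 kg remain.
Put 218 kg in truck 6; 282 kg remain.
Put 268 kg in truck 6; 14 kg remain.
Put 300 kg in truck 7; 200 kg remain.
Put 147 kg in truck 5; 6 kg remain.
Put 226 kg in truck 8; 274 kg remain.
Put 384 kg in truck 9; 116 kg remain.
Put 208 kg in truck 8; 66 kg remain.
Put 463 kg in truck 10; 37 kg remain.
Put 81 kg in truck 9; 35 kg remain.
Put 86 kg in truck 7; 114 kg remain.
Final trucks: [133,214,121] [493] [498] [495] [347,147] [218,268] [300,86] [226,208] [384,81] [463].

10 trucks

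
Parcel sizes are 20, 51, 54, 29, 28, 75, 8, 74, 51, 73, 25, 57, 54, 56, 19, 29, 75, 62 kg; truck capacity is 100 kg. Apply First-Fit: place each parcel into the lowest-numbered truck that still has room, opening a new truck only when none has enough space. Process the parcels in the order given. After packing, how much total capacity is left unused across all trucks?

Put 20 kg in truck 1; 80 kg remain.
Put 51 kg in truck 1; 29 kg remain.
Put 54 kg in truck 2; 46 kg remain.
Put 29 kg in truck 1; 0 kg remain.
Put 28 kg in truck 2; 18 kg remain.
Put 75 kg in truck 3; 25 kg remain.
Put 8 kg in truck 2; 10 kg remain.
Put 74 kg in truck 4; 26 kg remain.
Put 51 kg in truck 5; 49 kg remain.
Put 73 kg in truck 6; 27 kg remain.
Put 25 kg in truck 3; 0 kg remain.
Put 57 kg in truck 7; 43 kg remain.
Put 54 kg in truck 8; 46 kg remain.
Put 56 kg in truck 9; 44 kg remain.
Put 19 kg in truck 4; 7 kg remain.
Put 29 kg in truck 5; 20 kg remain.
Put 75 kg in truck 10; 25 kg remain.
Put 62 kg in truck 11; 38 kg remain.
11 trucks × 100 kg = 1100 kg; used 840 kg; unused 260 kg.

260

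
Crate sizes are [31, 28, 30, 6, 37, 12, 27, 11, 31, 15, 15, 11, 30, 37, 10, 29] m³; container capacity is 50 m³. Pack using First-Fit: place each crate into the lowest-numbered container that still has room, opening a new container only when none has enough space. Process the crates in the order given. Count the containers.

Put 31 m³ in container 1; 19 m³ remain.
Put 28 m³ in container 2; 22 m³ remain.
Put 30 m³ in container 3; 20 m³ remain.
Put 6 m³ in container 1; 13 m³ remain.
Put 37 m³ in container 4; 13 m³ remain.
Put 12 m³ in container 1; 1 m³ remain.
Put 27 m³ in container 5; 23 m³ remain.
Put 11 m³ in container 2; 11 m³ remain.
Put 31 m³ in container 6; 19 m³ remain.
Put 15 m³ in container 3; 5 m³ remain.
Put 15 m³ in container 5; 8 m³ remain.
Put 11 m³ in container 2; 0 m³ remain.
Put 30 m³ in container 7; 20 m³ remain.
Put 37 m³ in container 8; 13 m³ remain.
Put 10 m³ in container 4; 3 m³ remain.
Put 29 m³ in container 9; 21 m³ remain.

9 containers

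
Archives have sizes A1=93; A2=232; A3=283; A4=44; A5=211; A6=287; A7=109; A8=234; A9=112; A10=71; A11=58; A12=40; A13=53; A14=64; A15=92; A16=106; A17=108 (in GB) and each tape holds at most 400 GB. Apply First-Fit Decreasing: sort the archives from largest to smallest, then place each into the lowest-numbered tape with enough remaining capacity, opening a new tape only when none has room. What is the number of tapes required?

6

Sorted descending: 287, 283, 234, 232, 211, 112, 109, 108, 106, 93, 92, 71, 64, 58, 53, 44, 40.
tape 1: place 287 GB, 113 GB left
tape 2: place 283 GB, 117 GB left
tape 3: place 234 GB, 166 GB left
tape 4: place 232 GB, 168 GB left
tape 5: place 211 GB, 189 GB left
tape 1: place 112 GB, 1 GB left
tape 2: place 109 GB, 8 GB left
tape 3: place 108 GB, 58 GB left
tape 4: place 106 GB, 62 GB left
tape 5: place 93 GB, 96 GB left
tape 5: place 92 GB, 4 GB left
tape 6: place 71 GB, 329 GB left
tape 6: place 64 GB, 265 GB left
tape 3: place 58 GB, 0 GB left
tape 4: place 53 GB, 9 GB left
tape 6: place 44 GB, 221 GB left
tape 6: place 40 GB, 181 GB left
Final tapes: [287,112] [283,109] [234,108,58] [232,106,53] [211,93,92] [71,64,44,40].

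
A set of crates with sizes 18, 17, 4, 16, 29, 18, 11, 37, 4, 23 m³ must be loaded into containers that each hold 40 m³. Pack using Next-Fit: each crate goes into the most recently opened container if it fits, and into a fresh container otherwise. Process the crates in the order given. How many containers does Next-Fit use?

Put 18 m³ in container 1; 22 m³ remain.
Put 17 m³ in container 1; 5 m³ remain.
Put 4 m³ in container 1; 1 m³ remain.
Put 16 m³ in container 2; 24 m³ remain.
Put 29 m³ in container 3; 11 m³ remain.
Put 18 m³ in container 4; 22 m³ remain.
Put 11 m³ in container 4; 11 m³ remain.
Put 37 m³ in container 5; 3 m³ remain.
Put 4 m³ in container 6; 36 m³ remain.
Put 23 m³ in container 6; 13 m³ remain.

6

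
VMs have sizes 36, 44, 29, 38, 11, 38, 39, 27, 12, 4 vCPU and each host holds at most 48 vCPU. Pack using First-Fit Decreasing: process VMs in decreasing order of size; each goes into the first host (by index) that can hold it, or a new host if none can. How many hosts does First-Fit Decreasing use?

7

Sorted descending: 44, 39, 38, 38, 36, 29, 27, 12, 11, 4.
44 vCPU → host 1 (remaining 4 vCPU)
39 vCPU → host 2 (remaining 9 vCPU)
38 vCPU → host 3 (remaining 10 vCPU)
38 vCPU → host 4 (remaining 10 vCPU)
36 vCPU → host 5 (remaining 12 vCPU)
29 vCPU → host 6 (remaining 19 vCPU)
27 vCPU → host 7 (remaining 21 vCPU)
12 vCPU → host 5 (remaining 0 vCPU)
11 vCPU → host 6 (remaining 8 vCPU)
4 vCPU → host 1 (remaining 0 vCPU)
Final hosts: [44,4] [39] [38] [38] [36,12] [29,11] [27].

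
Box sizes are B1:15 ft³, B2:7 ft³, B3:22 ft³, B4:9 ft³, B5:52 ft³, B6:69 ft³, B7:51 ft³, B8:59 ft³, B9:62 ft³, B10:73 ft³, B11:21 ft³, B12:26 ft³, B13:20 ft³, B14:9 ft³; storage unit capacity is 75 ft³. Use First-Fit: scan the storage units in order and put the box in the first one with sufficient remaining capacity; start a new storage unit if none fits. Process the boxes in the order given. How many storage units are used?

B1 (15 ft³) → storage unit 1 (remaining 60 ft³)
B2 (7 ft³) → storage unit 1 (remaining 53 ft³)
B3 (22 ft³) → storage unit 1 (remaining 31 ft³)
B4 (9 ft³) → storage unit 1 (remaining 22 ft³)
B5 (52 ft³) → storage unit 2 (remaining 23 ft³)
B6 (69 ft³) → storage unit 3 (remaining 6 ft³)
B7 (51 ft³) → storage unit 4 (remaining 24 ft³)
B8 (59 ft³) → storage unit 5 (remaining 16 ft³)
B9 (62 ft³) → storage unit 6 (remaining 13 ft³)
B10 (73 ft³) → storage unit 7 (remaining 2 ft³)
B11 (21 ft³) → storage unit 1 (remaining 1 ft³)
B12 (26 ft³) → storage unit 8 (remaining 49 ft³)
B13 (20 ft³) → storage unit 2 (remaining 3 ft³)
B14 (9 ft³) → storage unit 4 (remaining 15 ft³)

8 storage units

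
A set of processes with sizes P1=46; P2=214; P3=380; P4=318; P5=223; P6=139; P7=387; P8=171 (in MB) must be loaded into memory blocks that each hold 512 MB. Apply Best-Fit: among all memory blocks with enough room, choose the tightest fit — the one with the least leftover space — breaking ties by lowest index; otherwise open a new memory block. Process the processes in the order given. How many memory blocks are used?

memory block 1: place P1 (46 MB), 466 MB left
memory block 1: place P2 (214 MB), 252 MB left
memory block 2: place P3 (380 MB), 132 MB left
memory block 3: place P4 (318 MB), 194 MB left
memory block 1: place P5 (223 MB), 29 MB left
memory block 3: place P6 (139 MB), 55 MB left
memory block 4: place P7 (387 MB), 125 MB left
memory block 5: place P8 (171 MB), 341 MB left

5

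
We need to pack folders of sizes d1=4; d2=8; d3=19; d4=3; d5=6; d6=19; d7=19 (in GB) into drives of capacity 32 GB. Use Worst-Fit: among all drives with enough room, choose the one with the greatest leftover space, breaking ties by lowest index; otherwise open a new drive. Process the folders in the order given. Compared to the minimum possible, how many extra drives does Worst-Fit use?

Worst-Fit: [4,8,19] [3,6,19] [19] → 3 drives.
Total size 78 GB; any packing needs at least ⌈78/32⌉ = 3 drives.
So 3 is already optimal.

0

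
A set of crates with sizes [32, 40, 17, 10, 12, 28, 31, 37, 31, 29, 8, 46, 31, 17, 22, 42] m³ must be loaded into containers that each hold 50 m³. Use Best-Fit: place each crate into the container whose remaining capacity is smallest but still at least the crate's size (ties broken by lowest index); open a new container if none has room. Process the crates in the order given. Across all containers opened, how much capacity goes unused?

117

container 1: place 32 m³, 18 m³ left
container 2: place 40 m³, 10 m³ left
container 1: place 17 m³, 1 m³ left
container 2: place 10 m³, 0 m³ left
container 3: place 12 m³, 38 m³ left
container 3: place 28 m³, 10 m³ left
container 4: place 31 m³, 19 m³ left
container 5: place 37 m³, 13 m³ left
container 6: place 31 m³, 19 m³ left
container 7: place 29 m³, 21 m³ left
container 3: place 8 m³, 2 m³ left
container 8: place 46 m³, 4 m³ left
container 9: place 31 m³, 19 m³ left
container 4: place 17 m³, 2 m³ left
container 10: place 22 m³, 28 m³ left
container 11: place 42 m³, 8 m³ left
11 containers × 50 m³ = 550 m³; used 433 m³; unused 117 m³.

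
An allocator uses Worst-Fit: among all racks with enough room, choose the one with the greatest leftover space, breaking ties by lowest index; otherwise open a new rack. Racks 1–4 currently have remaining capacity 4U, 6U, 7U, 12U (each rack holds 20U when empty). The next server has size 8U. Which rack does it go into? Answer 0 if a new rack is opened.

4

Racks with room: rack 4 (12U).
Most room is rack 4 with 12U free.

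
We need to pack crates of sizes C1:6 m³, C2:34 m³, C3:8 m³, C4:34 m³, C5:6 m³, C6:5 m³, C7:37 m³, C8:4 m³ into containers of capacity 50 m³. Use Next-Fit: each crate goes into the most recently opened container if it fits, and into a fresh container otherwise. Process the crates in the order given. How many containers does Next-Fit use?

C1 (6 m³) → container 1 (remaining 44 m³)
C2 (34 m³) → container 1 (remaining 10 m³)
C3 (8 m³) → container 1 (remaining 2 m³)
C4 (34 m³) → container 2 (remaining 16 m³)
C5 (6 m³) → container 2 (remaining 10 m³)
C6 (5 m³) → container 2 (remaining 5 m³)
C7 (37 m³) → container 3 (remaining 13 m³)
C8 (4 m³) → container 3 (remaining 9 m³)

3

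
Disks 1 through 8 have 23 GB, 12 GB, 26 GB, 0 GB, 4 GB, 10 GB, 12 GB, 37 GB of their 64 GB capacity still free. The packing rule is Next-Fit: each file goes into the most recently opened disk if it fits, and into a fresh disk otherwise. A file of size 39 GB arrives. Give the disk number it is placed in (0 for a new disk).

Next-Fit only looks at disk 8, which has 37 GB free.
39 GB does not fit, so a new disk is opened.

0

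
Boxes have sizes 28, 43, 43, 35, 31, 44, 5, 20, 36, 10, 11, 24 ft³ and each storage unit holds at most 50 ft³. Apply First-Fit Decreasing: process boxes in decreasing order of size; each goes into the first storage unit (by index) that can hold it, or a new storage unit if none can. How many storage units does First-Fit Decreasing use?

Sorted descending: 44, 43, 43, 36, 35, 31, 28, 24, 20, 11, 10, 5.
storage unit 1: place 44 ft³, 6 ft³ left
storage unit 2: place 43 ft³, 7 ft³ left
storage unit 3: place 43 ft³, 7 ft³ left
storage unit 4: place 36 ft³, 14 ft³ left
storage unit 5: place 35 ft³, 15 ft³ left
storage unit 6: place 31 ft³, 19 ft³ left
storage unit 7: place 28 ft³, 22 ft³ left
storage unit 8: place 24 ft³, 26 ft³ left
storage unit 7: place 20 ft³, 2 ft³ left
storage unit 4: place 11 ft³, 3 ft³ left
storage unit 5: place 10 ft³, 5 ft³ left
storage unit 1: place 5 ft³, 1 ft³ left

8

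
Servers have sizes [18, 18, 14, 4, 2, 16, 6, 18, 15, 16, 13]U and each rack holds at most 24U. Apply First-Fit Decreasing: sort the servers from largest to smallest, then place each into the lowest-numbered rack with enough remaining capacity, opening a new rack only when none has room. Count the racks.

8 racks

Sorted descending: 18, 18, 18, 16, 16, 15, 14, 13, 6, 4, 2.
18U → rack 1 (remaining 6U)
18U → rack 2 (remaining 6U)
18U → rack 3 (remaining 6U)
16U → rack 4 (remaining 8U)
16U → rack 5 (remaining 8U)
15U → rack 6 (remaining 9U)
14U → rack 7 (remaining 10U)
13U → rack 8 (remaining 11U)
6U → rack 1 (remaining 0U)
4U → rack 2 (remaining 2U)
2U → rack 2 (remaining 0U)
Final racks: [18,6] [18,4,2] [18] [16] [16] [15] [14] [13].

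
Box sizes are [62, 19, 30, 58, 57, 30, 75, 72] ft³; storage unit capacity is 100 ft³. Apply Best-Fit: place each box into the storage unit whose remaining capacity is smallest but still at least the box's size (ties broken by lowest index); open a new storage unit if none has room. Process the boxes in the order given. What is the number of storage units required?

storage unit 1: place 62 ft³, 38 ft³ left
storage unit 1: place 19 ft³, 19 ft³ left
storage unit 2: place 30 ft³, 70 ft³ left
storage unit 2: place 58 ft³, 12 ft³ left
storage unit 3: place 57 ft³, 43 ft³ left
storage unit 3: place 30 ft³, 13 ft³ left
storage unit 4: place 75 ft³, 25 ft³ left
storage unit 5: place 72 ft³, 28 ft³ left
Final storage units: [62,19] [30,58] [57,30] [75] [72].

5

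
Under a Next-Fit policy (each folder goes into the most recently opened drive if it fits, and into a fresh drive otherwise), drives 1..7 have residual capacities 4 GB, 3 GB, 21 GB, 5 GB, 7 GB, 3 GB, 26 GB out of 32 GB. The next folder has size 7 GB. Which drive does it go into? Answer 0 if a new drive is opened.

Next-Fit only looks at drive 7, which has 26 GB free.
7 GB fits there.

7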